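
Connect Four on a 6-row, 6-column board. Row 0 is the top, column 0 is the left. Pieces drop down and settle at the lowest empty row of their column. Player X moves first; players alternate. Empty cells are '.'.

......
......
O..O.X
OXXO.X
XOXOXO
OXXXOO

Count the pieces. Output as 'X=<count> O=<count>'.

X=10 O=10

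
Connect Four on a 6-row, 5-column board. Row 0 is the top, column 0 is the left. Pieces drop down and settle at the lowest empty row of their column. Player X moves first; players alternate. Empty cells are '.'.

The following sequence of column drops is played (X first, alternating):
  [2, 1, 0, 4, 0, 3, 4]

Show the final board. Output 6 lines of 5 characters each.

Move 1: X drops in col 2, lands at row 5
Move 2: O drops in col 1, lands at row 5
Move 3: X drops in col 0, lands at row 5
Move 4: O drops in col 4, lands at row 5
Move 5: X drops in col 0, lands at row 4
Move 6: O drops in col 3, lands at row 5
Move 7: X drops in col 4, lands at row 4

Answer: .....
.....
.....
.....
X...X
XOXOO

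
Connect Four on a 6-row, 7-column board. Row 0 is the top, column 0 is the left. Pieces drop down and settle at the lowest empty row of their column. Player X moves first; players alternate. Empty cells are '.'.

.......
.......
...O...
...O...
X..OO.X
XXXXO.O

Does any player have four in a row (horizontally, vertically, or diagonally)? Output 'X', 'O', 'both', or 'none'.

X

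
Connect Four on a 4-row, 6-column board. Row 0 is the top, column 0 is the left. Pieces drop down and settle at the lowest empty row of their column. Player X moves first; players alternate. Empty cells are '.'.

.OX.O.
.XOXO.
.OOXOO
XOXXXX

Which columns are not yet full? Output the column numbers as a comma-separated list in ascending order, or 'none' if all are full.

col 0: top cell = '.' → open
col 1: top cell = 'O' → FULL
col 2: top cell = 'X' → FULL
col 3: top cell = '.' → open
col 4: top cell = 'O' → FULL
col 5: top cell = '.' → open

Answer: 0,3,5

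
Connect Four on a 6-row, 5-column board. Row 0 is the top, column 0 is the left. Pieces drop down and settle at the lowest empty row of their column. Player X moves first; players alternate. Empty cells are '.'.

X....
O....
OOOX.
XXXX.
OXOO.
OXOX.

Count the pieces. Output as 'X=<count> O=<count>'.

X=9 O=9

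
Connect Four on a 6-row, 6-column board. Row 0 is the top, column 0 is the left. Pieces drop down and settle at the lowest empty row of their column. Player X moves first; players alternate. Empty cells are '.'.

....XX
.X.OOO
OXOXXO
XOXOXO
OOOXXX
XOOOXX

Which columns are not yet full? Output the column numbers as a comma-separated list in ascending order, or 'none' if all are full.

col 0: top cell = '.' → open
col 1: top cell = '.' → open
col 2: top cell = '.' → open
col 3: top cell = '.' → open
col 4: top cell = 'X' → FULL
col 5: top cell = 'X' → FULL

Answer: 0,1,2,3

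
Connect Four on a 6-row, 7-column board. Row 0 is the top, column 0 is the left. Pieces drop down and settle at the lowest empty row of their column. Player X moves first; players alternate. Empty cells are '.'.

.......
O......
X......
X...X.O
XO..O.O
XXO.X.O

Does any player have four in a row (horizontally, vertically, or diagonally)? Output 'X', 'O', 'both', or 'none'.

X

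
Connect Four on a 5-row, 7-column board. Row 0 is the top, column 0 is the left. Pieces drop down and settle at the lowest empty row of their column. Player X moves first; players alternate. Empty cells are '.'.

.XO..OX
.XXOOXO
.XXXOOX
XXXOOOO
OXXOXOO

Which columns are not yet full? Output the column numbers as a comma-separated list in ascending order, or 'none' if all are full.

Answer: 0,3,4

Derivation:
col 0: top cell = '.' → open
col 1: top cell = 'X' → FULL
col 2: top cell = 'O' → FULL
col 3: top cell = '.' → open
col 4: top cell = '.' → open
col 5: top cell = 'O' → FULL
col 6: top cell = 'X' → FULL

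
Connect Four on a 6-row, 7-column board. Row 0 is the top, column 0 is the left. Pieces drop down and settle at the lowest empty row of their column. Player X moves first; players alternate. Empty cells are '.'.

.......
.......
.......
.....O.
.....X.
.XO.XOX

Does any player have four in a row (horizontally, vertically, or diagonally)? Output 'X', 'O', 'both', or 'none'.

none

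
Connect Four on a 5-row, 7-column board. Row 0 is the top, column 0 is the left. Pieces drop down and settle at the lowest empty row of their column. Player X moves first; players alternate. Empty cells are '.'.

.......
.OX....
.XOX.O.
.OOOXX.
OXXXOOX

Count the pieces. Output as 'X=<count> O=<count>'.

X=9 O=9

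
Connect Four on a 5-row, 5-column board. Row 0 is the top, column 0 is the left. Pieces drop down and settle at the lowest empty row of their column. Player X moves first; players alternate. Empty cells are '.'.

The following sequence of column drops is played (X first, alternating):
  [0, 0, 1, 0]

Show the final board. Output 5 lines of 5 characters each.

Answer: .....
.....
O....
O....
XX...

Derivation:
Move 1: X drops in col 0, lands at row 4
Move 2: O drops in col 0, lands at row 3
Move 3: X drops in col 1, lands at row 4
Move 4: O drops in col 0, lands at row 2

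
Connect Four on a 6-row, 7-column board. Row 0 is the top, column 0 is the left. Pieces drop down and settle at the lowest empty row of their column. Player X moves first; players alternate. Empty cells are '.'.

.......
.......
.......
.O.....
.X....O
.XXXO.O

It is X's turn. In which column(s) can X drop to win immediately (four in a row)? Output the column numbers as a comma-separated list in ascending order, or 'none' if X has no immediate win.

Answer: 0

Derivation:
col 0: drop X → WIN!
col 1: drop X → no win
col 2: drop X → no win
col 3: drop X → no win
col 4: drop X → no win
col 5: drop X → no win
col 6: drop X → no win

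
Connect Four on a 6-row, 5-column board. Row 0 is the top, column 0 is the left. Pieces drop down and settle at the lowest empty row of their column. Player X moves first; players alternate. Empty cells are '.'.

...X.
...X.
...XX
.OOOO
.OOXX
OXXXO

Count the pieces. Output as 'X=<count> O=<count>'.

X=9 O=8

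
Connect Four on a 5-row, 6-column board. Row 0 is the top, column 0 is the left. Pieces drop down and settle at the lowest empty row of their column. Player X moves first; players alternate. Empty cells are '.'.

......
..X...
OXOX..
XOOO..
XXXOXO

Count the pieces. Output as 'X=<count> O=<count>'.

X=8 O=7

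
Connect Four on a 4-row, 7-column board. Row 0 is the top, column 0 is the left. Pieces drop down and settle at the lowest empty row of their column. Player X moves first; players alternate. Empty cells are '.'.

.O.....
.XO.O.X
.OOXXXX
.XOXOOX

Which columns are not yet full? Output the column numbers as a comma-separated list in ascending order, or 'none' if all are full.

Answer: 0,2,3,4,5,6

Derivation:
col 0: top cell = '.' → open
col 1: top cell = 'O' → FULL
col 2: top cell = '.' → open
col 3: top cell = '.' → open
col 4: top cell = '.' → open
col 5: top cell = '.' → open
col 6: top cell = '.' → open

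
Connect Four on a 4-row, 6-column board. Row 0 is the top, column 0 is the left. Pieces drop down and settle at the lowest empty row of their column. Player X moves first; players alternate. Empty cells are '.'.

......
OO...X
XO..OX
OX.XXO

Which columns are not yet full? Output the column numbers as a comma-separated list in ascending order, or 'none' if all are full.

Answer: 0,1,2,3,4,5

Derivation:
col 0: top cell = '.' → open
col 1: top cell = '.' → open
col 2: top cell = '.' → open
col 3: top cell = '.' → open
col 4: top cell = '.' → open
col 5: top cell = '.' → open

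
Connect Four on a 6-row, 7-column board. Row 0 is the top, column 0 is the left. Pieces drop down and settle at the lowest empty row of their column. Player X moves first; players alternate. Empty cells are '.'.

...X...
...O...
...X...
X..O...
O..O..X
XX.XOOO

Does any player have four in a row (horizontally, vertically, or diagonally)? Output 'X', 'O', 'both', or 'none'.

none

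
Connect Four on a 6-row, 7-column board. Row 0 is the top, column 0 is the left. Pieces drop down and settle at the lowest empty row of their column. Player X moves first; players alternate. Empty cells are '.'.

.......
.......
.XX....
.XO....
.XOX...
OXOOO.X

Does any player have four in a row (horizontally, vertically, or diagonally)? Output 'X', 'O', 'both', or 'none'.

X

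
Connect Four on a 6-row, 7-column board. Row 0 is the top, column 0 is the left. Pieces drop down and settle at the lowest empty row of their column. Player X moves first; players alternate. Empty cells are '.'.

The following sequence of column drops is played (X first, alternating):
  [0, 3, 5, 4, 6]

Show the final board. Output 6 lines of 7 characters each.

Move 1: X drops in col 0, lands at row 5
Move 2: O drops in col 3, lands at row 5
Move 3: X drops in col 5, lands at row 5
Move 4: O drops in col 4, lands at row 5
Move 5: X drops in col 6, lands at row 5

Answer: .......
.......
.......
.......
.......
X..OOXX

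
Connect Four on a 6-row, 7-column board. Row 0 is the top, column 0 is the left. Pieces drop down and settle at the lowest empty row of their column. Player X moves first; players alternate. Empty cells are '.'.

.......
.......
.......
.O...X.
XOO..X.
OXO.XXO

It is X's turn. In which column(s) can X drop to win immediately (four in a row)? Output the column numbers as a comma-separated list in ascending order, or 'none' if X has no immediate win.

col 0: drop X → no win
col 1: drop X → no win
col 2: drop X → no win
col 3: drop X → no win
col 4: drop X → no win
col 5: drop X → WIN!
col 6: drop X → no win

Answer: 5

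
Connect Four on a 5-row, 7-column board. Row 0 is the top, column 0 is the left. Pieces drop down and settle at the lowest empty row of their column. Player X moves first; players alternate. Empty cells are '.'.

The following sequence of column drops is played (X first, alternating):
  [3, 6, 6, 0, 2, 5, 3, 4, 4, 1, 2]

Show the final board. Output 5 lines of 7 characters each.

Answer: .......
.......
.......
..XXX.X
OOXXOOO

Derivation:
Move 1: X drops in col 3, lands at row 4
Move 2: O drops in col 6, lands at row 4
Move 3: X drops in col 6, lands at row 3
Move 4: O drops in col 0, lands at row 4
Move 5: X drops in col 2, lands at row 4
Move 6: O drops in col 5, lands at row 4
Move 7: X drops in col 3, lands at row 3
Move 8: O drops in col 4, lands at row 4
Move 9: X drops in col 4, lands at row 3
Move 10: O drops in col 1, lands at row 4
Move 11: X drops in col 2, lands at row 3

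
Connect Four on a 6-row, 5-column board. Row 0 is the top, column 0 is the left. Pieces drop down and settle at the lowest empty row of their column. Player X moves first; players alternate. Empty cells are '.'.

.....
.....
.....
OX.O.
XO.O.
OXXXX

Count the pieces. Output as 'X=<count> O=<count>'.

X=6 O=5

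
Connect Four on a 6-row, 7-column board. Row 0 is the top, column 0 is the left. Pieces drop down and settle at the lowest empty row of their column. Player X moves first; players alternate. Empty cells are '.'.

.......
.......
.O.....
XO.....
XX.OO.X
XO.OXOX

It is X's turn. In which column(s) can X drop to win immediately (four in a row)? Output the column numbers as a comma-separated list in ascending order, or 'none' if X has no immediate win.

Answer: 0

Derivation:
col 0: drop X → WIN!
col 1: drop X → no win
col 2: drop X → no win
col 3: drop X → no win
col 4: drop X → no win
col 5: drop X → no win
col 6: drop X → no win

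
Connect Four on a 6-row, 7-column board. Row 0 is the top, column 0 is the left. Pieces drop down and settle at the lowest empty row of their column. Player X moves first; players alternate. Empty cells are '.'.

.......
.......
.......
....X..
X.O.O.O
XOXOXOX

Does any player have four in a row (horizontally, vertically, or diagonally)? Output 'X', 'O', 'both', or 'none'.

none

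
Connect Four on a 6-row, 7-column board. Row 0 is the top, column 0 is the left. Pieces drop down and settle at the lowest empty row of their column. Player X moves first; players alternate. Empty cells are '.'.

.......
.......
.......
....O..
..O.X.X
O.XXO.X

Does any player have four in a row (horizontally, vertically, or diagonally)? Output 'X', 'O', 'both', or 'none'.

none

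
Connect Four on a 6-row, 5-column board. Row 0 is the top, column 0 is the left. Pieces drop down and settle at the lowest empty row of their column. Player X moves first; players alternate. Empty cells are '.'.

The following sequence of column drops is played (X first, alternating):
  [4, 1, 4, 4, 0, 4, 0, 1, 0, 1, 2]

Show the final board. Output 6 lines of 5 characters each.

Move 1: X drops in col 4, lands at row 5
Move 2: O drops in col 1, lands at row 5
Move 3: X drops in col 4, lands at row 4
Move 4: O drops in col 4, lands at row 3
Move 5: X drops in col 0, lands at row 5
Move 6: O drops in col 4, lands at row 2
Move 7: X drops in col 0, lands at row 4
Move 8: O drops in col 1, lands at row 4
Move 9: X drops in col 0, lands at row 3
Move 10: O drops in col 1, lands at row 3
Move 11: X drops in col 2, lands at row 5

Answer: .....
.....
....O
XO..O
XO..X
XOX.X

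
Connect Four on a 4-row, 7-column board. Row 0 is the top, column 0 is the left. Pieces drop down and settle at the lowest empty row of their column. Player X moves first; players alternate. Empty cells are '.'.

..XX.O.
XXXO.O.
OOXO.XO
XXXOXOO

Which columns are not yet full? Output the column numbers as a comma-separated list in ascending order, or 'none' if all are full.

Answer: 0,1,4,6

Derivation:
col 0: top cell = '.' → open
col 1: top cell = '.' → open
col 2: top cell = 'X' → FULL
col 3: top cell = 'X' → FULL
col 4: top cell = '.' → open
col 5: top cell = 'O' → FULL
col 6: top cell = '.' → open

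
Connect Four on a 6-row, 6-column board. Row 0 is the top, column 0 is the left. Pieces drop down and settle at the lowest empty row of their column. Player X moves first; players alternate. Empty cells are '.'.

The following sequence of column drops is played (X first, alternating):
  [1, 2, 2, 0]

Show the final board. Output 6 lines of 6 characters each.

Move 1: X drops in col 1, lands at row 5
Move 2: O drops in col 2, lands at row 5
Move 3: X drops in col 2, lands at row 4
Move 4: O drops in col 0, lands at row 5

Answer: ......
......
......
......
..X...
OXO...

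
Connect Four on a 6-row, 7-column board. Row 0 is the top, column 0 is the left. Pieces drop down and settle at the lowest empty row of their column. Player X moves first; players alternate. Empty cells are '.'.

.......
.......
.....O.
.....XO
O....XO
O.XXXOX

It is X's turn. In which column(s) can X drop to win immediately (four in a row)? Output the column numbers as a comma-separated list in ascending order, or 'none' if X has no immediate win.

col 0: drop X → no win
col 1: drop X → WIN!
col 2: drop X → no win
col 3: drop X → no win
col 4: drop X → no win
col 5: drop X → no win
col 6: drop X → no win

Answer: 1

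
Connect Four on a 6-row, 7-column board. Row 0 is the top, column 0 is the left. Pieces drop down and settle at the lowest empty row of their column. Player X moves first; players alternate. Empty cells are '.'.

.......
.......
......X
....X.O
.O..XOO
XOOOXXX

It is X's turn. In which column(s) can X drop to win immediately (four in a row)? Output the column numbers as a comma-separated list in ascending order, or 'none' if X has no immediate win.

col 0: drop X → no win
col 1: drop X → no win
col 2: drop X → no win
col 3: drop X → no win
col 4: drop X → WIN!
col 5: drop X → no win
col 6: drop X → no win

Answer: 4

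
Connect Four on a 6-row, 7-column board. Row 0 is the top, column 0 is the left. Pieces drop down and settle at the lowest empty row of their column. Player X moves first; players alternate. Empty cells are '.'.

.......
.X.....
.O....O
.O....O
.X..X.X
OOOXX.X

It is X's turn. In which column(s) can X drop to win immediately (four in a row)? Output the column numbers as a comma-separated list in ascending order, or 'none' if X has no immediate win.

col 0: drop X → no win
col 1: drop X → no win
col 2: drop X → no win
col 3: drop X → no win
col 4: drop X → no win
col 5: drop X → WIN!
col 6: drop X → no win

Answer: 5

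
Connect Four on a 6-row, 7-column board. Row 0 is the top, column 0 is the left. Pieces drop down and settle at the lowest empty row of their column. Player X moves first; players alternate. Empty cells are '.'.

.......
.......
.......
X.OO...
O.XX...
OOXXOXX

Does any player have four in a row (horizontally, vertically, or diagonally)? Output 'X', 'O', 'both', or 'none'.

none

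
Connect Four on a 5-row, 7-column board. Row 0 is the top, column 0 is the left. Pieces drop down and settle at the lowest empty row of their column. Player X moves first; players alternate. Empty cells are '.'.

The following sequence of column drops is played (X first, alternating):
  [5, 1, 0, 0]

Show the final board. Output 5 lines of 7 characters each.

Answer: .......
.......
.......
O......
XO...X.

Derivation:
Move 1: X drops in col 5, lands at row 4
Move 2: O drops in col 1, lands at row 4
Move 3: X drops in col 0, lands at row 4
Move 4: O drops in col 0, lands at row 3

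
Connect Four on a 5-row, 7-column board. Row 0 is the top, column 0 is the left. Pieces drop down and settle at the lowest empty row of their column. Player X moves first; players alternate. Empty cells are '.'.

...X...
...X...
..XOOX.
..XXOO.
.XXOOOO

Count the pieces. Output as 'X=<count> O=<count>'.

X=8 O=8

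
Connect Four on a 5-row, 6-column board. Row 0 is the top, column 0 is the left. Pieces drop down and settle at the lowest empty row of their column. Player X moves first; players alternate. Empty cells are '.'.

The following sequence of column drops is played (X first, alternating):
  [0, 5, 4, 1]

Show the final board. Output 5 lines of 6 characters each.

Move 1: X drops in col 0, lands at row 4
Move 2: O drops in col 5, lands at row 4
Move 3: X drops in col 4, lands at row 4
Move 4: O drops in col 1, lands at row 4

Answer: ......
......
......
......
XO..XO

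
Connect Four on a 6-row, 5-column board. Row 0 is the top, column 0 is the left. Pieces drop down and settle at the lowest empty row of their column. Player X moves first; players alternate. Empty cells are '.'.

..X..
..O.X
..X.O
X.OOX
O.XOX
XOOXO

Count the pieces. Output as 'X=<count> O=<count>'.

X=9 O=9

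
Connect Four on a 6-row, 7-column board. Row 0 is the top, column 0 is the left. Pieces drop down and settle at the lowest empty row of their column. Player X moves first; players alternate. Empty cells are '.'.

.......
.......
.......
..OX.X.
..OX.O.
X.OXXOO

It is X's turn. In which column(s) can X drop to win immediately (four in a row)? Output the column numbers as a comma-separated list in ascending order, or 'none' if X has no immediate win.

Answer: 3

Derivation:
col 0: drop X → no win
col 1: drop X → no win
col 2: drop X → no win
col 3: drop X → WIN!
col 4: drop X → no win
col 5: drop X → no win
col 6: drop X → no win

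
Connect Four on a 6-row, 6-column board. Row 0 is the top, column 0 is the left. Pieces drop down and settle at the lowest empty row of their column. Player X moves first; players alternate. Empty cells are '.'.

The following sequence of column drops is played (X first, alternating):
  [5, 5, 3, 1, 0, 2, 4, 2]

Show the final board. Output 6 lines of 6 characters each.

Answer: ......
......
......
......
..O..O
XOOXXX

Derivation:
Move 1: X drops in col 5, lands at row 5
Move 2: O drops in col 5, lands at row 4
Move 3: X drops in col 3, lands at row 5
Move 4: O drops in col 1, lands at row 5
Move 5: X drops in col 0, lands at row 5
Move 6: O drops in col 2, lands at row 5
Move 7: X drops in col 4, lands at row 5
Move 8: O drops in col 2, lands at row 4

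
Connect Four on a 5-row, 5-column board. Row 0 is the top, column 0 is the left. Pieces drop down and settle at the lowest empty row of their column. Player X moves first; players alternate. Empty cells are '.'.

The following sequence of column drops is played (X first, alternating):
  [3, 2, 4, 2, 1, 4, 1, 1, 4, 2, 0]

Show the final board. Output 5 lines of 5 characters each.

Answer: .....
.....
.OO.X
.XO.O
XXOXX

Derivation:
Move 1: X drops in col 3, lands at row 4
Move 2: O drops in col 2, lands at row 4
Move 3: X drops in col 4, lands at row 4
Move 4: O drops in col 2, lands at row 3
Move 5: X drops in col 1, lands at row 4
Move 6: O drops in col 4, lands at row 3
Move 7: X drops in col 1, lands at row 3
Move 8: O drops in col 1, lands at row 2
Move 9: X drops in col 4, lands at row 2
Move 10: O drops in col 2, lands at row 2
Move 11: X drops in col 0, lands at row 4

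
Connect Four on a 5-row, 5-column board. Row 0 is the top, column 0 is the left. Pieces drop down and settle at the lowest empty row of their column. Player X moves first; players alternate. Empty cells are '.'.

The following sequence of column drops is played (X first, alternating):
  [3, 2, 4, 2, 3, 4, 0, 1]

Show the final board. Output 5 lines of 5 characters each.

Answer: .....
.....
.....
..OXO
XOOXX

Derivation:
Move 1: X drops in col 3, lands at row 4
Move 2: O drops in col 2, lands at row 4
Move 3: X drops in col 4, lands at row 4
Move 4: O drops in col 2, lands at row 3
Move 5: X drops in col 3, lands at row 3
Move 6: O drops in col 4, lands at row 3
Move 7: X drops in col 0, lands at row 4
Move 8: O drops in col 1, lands at row 4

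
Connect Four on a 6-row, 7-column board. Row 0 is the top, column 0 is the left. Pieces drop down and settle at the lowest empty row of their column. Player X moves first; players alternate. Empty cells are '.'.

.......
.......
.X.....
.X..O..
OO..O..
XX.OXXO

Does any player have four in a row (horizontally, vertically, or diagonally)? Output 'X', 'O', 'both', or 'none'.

none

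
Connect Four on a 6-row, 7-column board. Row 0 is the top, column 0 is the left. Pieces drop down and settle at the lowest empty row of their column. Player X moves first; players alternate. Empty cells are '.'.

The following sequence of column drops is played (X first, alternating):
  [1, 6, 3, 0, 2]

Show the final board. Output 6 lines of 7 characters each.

Move 1: X drops in col 1, lands at row 5
Move 2: O drops in col 6, lands at row 5
Move 3: X drops in col 3, lands at row 5
Move 4: O drops in col 0, lands at row 5
Move 5: X drops in col 2, lands at row 5

Answer: .......
.......
.......
.......
.......
OXXX..O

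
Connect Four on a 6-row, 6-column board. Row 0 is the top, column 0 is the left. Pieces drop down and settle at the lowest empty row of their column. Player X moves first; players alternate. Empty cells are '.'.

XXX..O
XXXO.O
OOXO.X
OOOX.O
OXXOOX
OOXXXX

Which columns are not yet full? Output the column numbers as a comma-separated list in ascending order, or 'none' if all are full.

Answer: 3,4

Derivation:
col 0: top cell = 'X' → FULL
col 1: top cell = 'X' → FULL
col 2: top cell = 'X' → FULL
col 3: top cell = '.' → open
col 4: top cell = '.' → open
col 5: top cell = 'O' → FULL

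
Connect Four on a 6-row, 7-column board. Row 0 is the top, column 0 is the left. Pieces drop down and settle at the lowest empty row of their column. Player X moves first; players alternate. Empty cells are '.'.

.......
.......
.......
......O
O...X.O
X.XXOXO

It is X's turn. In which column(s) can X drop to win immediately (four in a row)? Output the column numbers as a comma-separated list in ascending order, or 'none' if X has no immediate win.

Answer: 1

Derivation:
col 0: drop X → no win
col 1: drop X → WIN!
col 2: drop X → no win
col 3: drop X → no win
col 4: drop X → no win
col 5: drop X → no win
col 6: drop X → no win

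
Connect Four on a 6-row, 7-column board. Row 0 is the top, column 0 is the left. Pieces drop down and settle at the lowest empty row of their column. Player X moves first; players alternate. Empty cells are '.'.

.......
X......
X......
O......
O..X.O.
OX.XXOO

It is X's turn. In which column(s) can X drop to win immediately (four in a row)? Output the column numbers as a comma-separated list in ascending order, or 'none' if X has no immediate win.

Answer: 2

Derivation:
col 0: drop X → no win
col 1: drop X → no win
col 2: drop X → WIN!
col 3: drop X → no win
col 4: drop X → no win
col 5: drop X → no win
col 6: drop X → no win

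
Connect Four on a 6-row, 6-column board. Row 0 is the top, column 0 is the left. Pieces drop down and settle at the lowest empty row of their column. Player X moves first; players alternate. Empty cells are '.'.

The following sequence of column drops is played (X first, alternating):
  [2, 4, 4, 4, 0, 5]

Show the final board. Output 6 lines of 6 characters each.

Answer: ......
......
......
....O.
....X.
X.X.OO

Derivation:
Move 1: X drops in col 2, lands at row 5
Move 2: O drops in col 4, lands at row 5
Move 3: X drops in col 4, lands at row 4
Move 4: O drops in col 4, lands at row 3
Move 5: X drops in col 0, lands at row 5
Move 6: O drops in col 5, lands at row 5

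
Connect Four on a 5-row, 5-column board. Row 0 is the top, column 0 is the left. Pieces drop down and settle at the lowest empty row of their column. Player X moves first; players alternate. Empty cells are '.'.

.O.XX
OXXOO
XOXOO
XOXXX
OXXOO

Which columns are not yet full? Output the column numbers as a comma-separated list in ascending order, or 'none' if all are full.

col 0: top cell = '.' → open
col 1: top cell = 'O' → FULL
col 2: top cell = '.' → open
col 3: top cell = 'X' → FULL
col 4: top cell = 'X' → FULL

Answer: 0,2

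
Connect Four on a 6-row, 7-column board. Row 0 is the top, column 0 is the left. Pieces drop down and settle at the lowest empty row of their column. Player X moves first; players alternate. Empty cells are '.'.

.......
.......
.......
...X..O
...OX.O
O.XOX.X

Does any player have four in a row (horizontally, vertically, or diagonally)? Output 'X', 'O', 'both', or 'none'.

none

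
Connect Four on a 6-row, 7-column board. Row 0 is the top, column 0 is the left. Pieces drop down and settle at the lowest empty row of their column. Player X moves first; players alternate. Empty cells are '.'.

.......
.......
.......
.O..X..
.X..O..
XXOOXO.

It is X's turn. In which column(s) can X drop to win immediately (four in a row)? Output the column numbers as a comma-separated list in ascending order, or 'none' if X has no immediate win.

Answer: none

Derivation:
col 0: drop X → no win
col 1: drop X → no win
col 2: drop X → no win
col 3: drop X → no win
col 4: drop X → no win
col 5: drop X → no win
col 6: drop X → no win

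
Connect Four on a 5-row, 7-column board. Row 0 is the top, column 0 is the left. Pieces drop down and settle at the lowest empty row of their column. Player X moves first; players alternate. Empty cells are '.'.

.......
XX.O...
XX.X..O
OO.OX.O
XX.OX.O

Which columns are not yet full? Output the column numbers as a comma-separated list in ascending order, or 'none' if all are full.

Answer: 0,1,2,3,4,5,6

Derivation:
col 0: top cell = '.' → open
col 1: top cell = '.' → open
col 2: top cell = '.' → open
col 3: top cell = '.' → open
col 4: top cell = '.' → open
col 5: top cell = '.' → open
col 6: top cell = '.' → open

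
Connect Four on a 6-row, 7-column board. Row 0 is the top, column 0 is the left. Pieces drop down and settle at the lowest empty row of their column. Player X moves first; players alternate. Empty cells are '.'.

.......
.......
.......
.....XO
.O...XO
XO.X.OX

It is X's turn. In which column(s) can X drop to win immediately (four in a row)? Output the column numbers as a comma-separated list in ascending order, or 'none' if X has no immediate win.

Answer: none

Derivation:
col 0: drop X → no win
col 1: drop X → no win
col 2: drop X → no win
col 3: drop X → no win
col 4: drop X → no win
col 5: drop X → no win
col 6: drop X → no win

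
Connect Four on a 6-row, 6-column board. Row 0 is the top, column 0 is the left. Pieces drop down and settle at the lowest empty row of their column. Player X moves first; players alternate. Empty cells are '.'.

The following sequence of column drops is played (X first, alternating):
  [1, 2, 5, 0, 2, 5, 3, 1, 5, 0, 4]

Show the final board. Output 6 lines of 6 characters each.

Move 1: X drops in col 1, lands at row 5
Move 2: O drops in col 2, lands at row 5
Move 3: X drops in col 5, lands at row 5
Move 4: O drops in col 0, lands at row 5
Move 5: X drops in col 2, lands at row 4
Move 6: O drops in col 5, lands at row 4
Move 7: X drops in col 3, lands at row 5
Move 8: O drops in col 1, lands at row 4
Move 9: X drops in col 5, lands at row 3
Move 10: O drops in col 0, lands at row 4
Move 11: X drops in col 4, lands at row 5

Answer: ......
......
......
.....X
OOX..O
OXOXXX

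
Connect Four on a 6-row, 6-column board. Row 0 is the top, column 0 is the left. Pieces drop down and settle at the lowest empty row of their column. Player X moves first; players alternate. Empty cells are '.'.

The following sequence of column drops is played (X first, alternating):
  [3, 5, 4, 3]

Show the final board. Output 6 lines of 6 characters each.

Answer: ......
......
......
......
...O..
...XXO

Derivation:
Move 1: X drops in col 3, lands at row 5
Move 2: O drops in col 5, lands at row 5
Move 3: X drops in col 4, lands at row 5
Move 4: O drops in col 3, lands at row 4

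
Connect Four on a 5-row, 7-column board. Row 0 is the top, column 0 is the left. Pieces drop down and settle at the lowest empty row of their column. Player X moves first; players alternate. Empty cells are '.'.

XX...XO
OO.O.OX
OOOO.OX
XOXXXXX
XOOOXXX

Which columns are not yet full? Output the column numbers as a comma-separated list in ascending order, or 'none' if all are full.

col 0: top cell = 'X' → FULL
col 1: top cell = 'X' → FULL
col 2: top cell = '.' → open
col 3: top cell = '.' → open
col 4: top cell = '.' → open
col 5: top cell = 'X' → FULL
col 6: top cell = 'O' → FULL

Answer: 2,3,4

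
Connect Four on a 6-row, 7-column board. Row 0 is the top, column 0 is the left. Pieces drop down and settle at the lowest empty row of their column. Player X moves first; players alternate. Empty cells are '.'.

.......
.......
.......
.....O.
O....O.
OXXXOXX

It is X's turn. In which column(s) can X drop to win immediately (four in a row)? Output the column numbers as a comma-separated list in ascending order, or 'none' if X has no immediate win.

Answer: none

Derivation:
col 0: drop X → no win
col 1: drop X → no win
col 2: drop X → no win
col 3: drop X → no win
col 4: drop X → no win
col 5: drop X → no win
col 6: drop X → no win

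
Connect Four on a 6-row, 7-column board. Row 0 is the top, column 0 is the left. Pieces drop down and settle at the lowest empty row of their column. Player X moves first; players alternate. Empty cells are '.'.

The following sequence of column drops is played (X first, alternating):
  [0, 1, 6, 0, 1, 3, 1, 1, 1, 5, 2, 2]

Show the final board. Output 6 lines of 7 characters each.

Move 1: X drops in col 0, lands at row 5
Move 2: O drops in col 1, lands at row 5
Move 3: X drops in col 6, lands at row 5
Move 4: O drops in col 0, lands at row 4
Move 5: X drops in col 1, lands at row 4
Move 6: O drops in col 3, lands at row 5
Move 7: X drops in col 1, lands at row 3
Move 8: O drops in col 1, lands at row 2
Move 9: X drops in col 1, lands at row 1
Move 10: O drops in col 5, lands at row 5
Move 11: X drops in col 2, lands at row 5
Move 12: O drops in col 2, lands at row 4

Answer: .......
.X.....
.O.....
.X.....
OXO....
XOXO.OX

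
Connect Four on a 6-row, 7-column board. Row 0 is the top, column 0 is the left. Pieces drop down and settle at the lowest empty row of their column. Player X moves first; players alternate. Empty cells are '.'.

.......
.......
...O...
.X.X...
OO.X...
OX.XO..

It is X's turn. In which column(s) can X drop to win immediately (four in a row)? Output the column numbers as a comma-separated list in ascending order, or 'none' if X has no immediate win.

Answer: none

Derivation:
col 0: drop X → no win
col 1: drop X → no win
col 2: drop X → no win
col 3: drop X → no win
col 4: drop X → no win
col 5: drop X → no win
col 6: drop X → no win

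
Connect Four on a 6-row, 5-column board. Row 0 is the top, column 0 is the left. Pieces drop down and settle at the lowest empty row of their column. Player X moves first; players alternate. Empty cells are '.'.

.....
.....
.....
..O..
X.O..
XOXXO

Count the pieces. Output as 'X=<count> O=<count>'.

X=4 O=4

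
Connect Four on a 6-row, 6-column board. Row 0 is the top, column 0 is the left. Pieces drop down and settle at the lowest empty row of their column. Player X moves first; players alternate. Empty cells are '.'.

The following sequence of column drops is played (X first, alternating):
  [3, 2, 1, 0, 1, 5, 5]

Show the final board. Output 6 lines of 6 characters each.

Answer: ......
......
......
......
.X...X
OXOX.O

Derivation:
Move 1: X drops in col 3, lands at row 5
Move 2: O drops in col 2, lands at row 5
Move 3: X drops in col 1, lands at row 5
Move 4: O drops in col 0, lands at row 5
Move 5: X drops in col 1, lands at row 4
Move 6: O drops in col 5, lands at row 5
Move 7: X drops in col 5, lands at row 4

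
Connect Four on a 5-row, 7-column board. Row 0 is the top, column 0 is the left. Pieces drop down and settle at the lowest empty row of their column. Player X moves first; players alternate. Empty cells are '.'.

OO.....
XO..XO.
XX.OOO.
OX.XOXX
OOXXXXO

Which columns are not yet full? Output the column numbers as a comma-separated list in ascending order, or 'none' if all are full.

col 0: top cell = 'O' → FULL
col 1: top cell = 'O' → FULL
col 2: top cell = '.' → open
col 3: top cell = '.' → open
col 4: top cell = '.' → open
col 5: top cell = '.' → open
col 6: top cell = '.' → open

Answer: 2,3,4,5,6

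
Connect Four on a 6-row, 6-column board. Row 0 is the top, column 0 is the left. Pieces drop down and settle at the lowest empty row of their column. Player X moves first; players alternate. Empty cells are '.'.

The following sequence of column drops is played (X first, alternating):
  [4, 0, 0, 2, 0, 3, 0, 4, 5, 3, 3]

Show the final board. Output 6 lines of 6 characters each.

Answer: ......
......
X.....
X..X..
X..OO.
O.OOXX

Derivation:
Move 1: X drops in col 4, lands at row 5
Move 2: O drops in col 0, lands at row 5
Move 3: X drops in col 0, lands at row 4
Move 4: O drops in col 2, lands at row 5
Move 5: X drops in col 0, lands at row 3
Move 6: O drops in col 3, lands at row 5
Move 7: X drops in col 0, lands at row 2
Move 8: O drops in col 4, lands at row 4
Move 9: X drops in col 5, lands at row 5
Move 10: O drops in col 3, lands at row 4
Move 11: X drops in col 3, lands at row 3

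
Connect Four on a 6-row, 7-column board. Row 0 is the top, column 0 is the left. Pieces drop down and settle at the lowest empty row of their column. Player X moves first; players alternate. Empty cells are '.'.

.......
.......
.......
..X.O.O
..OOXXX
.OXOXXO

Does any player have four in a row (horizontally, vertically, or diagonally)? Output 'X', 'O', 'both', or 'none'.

none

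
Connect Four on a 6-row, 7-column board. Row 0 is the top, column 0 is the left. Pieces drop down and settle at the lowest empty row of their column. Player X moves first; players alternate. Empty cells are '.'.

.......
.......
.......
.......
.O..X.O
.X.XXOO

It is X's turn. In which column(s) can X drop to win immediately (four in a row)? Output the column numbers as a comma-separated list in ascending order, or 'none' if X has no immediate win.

col 0: drop X → no win
col 1: drop X → no win
col 2: drop X → WIN!
col 3: drop X → no win
col 4: drop X → no win
col 5: drop X → no win
col 6: drop X → no win

Answer: 2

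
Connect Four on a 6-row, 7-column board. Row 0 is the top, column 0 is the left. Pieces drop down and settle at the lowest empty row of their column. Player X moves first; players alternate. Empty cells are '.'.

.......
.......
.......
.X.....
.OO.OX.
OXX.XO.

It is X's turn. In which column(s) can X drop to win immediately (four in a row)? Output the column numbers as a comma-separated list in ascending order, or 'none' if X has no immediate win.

Answer: 3

Derivation:
col 0: drop X → no win
col 1: drop X → no win
col 2: drop X → no win
col 3: drop X → WIN!
col 4: drop X → no win
col 5: drop X → no win
col 6: drop X → no win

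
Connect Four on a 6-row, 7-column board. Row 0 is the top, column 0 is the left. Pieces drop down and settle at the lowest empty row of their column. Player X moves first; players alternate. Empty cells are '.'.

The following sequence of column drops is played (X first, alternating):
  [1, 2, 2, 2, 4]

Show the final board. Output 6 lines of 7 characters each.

Answer: .......
.......
.......
..O....
..X....
.XO.X..

Derivation:
Move 1: X drops in col 1, lands at row 5
Move 2: O drops in col 2, lands at row 5
Move 3: X drops in col 2, lands at row 4
Move 4: O drops in col 2, lands at row 3
Move 5: X drops in col 4, lands at row 5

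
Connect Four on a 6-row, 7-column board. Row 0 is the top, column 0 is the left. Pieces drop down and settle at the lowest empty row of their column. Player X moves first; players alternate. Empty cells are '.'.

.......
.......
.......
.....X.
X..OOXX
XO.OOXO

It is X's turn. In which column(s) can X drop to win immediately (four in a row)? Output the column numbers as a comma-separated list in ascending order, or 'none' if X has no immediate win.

col 0: drop X → no win
col 1: drop X → no win
col 2: drop X → no win
col 3: drop X → no win
col 4: drop X → no win
col 5: drop X → WIN!
col 6: drop X → no win

Answer: 5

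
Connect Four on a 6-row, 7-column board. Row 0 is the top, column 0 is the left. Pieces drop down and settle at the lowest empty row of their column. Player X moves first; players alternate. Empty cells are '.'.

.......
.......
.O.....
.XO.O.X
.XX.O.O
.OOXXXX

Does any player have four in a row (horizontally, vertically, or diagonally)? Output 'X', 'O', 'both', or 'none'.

X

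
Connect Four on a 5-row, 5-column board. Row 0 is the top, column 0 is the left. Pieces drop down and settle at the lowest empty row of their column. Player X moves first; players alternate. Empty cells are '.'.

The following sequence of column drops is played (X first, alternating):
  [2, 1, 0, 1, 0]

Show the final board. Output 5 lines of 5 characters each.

Answer: .....
.....
.....
XO...
XOX..

Derivation:
Move 1: X drops in col 2, lands at row 4
Move 2: O drops in col 1, lands at row 4
Move 3: X drops in col 0, lands at row 4
Move 4: O drops in col 1, lands at row 3
Move 5: X drops in col 0, lands at row 3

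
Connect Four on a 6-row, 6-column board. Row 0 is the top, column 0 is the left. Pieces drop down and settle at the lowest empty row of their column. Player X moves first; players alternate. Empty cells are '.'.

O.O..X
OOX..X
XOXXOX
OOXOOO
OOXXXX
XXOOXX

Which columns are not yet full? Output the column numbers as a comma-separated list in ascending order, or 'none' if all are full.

col 0: top cell = 'O' → FULL
col 1: top cell = '.' → open
col 2: top cell = 'O' → FULL
col 3: top cell = '.' → open
col 4: top cell = '.' → open
col 5: top cell = 'X' → FULL

Answer: 1,3,4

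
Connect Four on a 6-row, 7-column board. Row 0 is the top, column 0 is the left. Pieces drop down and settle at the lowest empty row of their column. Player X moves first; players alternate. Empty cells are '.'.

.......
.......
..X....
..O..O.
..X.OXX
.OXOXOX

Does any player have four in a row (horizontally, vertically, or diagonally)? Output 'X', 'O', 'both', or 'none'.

none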